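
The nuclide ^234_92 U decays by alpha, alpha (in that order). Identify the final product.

Ra-226

Start: (A, Z) = (234, 92).
After α: (230, 90).
After α: (226, 88).
Z = 88 is radium.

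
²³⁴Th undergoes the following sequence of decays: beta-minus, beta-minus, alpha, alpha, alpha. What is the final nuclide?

Rn-222

Start: (A, Z) = (234, 90).
After β⁻: (234, 91).
After β⁻: (234, 92).
After α: (230, 90).
After α: (226, 88).
After α: (222, 86).
Z = 86 is radon.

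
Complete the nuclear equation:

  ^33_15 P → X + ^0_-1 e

S-33

Conserve mass number: 33 = A + 0, so A = 33.
Conserve atomic number: 15 = Z − 1, so Z = 16.
Z = 16 is sulfur, so the species is ^33_16 S.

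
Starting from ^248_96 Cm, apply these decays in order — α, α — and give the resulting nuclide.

U-240

Start: (A, Z) = (248, 96).
After α: (244, 94).
After α: (240, 92).
Z = 92 is uranium.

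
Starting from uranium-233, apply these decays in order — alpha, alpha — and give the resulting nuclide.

Start: (A, Z) = (233, 92).
After α: (229, 90).
After α: (225, 88).
Z = 88 is radium.

Ra-225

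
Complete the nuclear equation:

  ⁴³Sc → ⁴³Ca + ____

positron

Conserve mass number: 43 = 43 + A, so A = 0.
Conserve atomic number: 21 = 20 + Z, so Z = 1.
A = 0 and Z = 1 is e⁺ — a positron.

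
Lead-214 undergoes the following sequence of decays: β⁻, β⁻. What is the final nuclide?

Start: (A, Z) = (214, 82).
After β⁻: (214, 83).
After β⁻: (214, 84).
Z = 84 is polonium.

Po-214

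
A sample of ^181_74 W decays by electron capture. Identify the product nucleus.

Ta-181

Electron capture: mass number changes by +0, atomic number by -1.
A: 181 = 181; Z: 74 − 1 = 73.
Z = 73 is tantalum, so the daughter is ^181_73 Ta.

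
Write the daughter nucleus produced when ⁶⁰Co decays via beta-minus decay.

Ni-60

Beta-minus decay: mass number changes by +0, atomic number by +1.
A: 60 = 60; Z: 27 + 1 = 28.
Z = 28 is nickel, so the daughter is ⁶⁰Ni.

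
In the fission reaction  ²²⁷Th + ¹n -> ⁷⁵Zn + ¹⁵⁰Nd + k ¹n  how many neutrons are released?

Conserve mass number: 228 = 75 + 150 + k, so k = 228 − 225 = 3.
Check atomic number: 90 = 30 + 60 + 0 = 90. ✓

3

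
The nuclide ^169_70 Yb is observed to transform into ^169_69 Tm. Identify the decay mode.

beta-plus decay or electron capture

ΔA = 169 − 169 = 0; ΔZ = 69 − 70 = -1.
A is unchanged and Z drops by 1 — a proton has become a neutron (β⁺ emission or electron capture).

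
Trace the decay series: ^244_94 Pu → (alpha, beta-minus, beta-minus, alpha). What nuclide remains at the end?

Start: (A, Z) = (244, 94).
After α: (240, 92).
After β⁻: (240, 93).
After β⁻: (240, 94).
After α: (236, 92).
Z = 92 is uranium.

U-236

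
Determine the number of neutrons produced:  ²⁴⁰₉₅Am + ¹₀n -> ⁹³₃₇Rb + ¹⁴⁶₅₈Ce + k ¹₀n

Conserve mass number: 241 = 93 + 146 + k, so k = 241 − 239 = 2.
Check atomic number: 95 = 37 + 58 + 0 = 95. ✓

2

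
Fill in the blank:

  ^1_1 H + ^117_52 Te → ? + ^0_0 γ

Conserve mass number: 1 + 117 = A + 0, so A = 118.
Conserve atomic number: 1 + 52 = Z + 0, so Z = 53.
Z = 53 is iodine, so the species is ^118_53 I.

I-118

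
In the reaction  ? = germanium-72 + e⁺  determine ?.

Conserve mass number: A = 72 + 0, so A = 72.
Conserve atomic number: Z = 32 + 1, so Z = 33.
Z = 33 is arsenic, so the species is arsenic-72.

As-72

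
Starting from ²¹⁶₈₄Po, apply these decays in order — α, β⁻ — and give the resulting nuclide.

Bi-212

Start: (A, Z) = (216, 84).
After α: (212, 82).
After β⁻: (212, 83).
Z = 83 is bismuth.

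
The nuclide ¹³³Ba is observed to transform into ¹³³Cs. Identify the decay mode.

ΔA = 133 − 133 = 0; ΔZ = 55 − 56 = -1.
A is unchanged and Z drops by 1 — a proton has become a neutron (β⁺ emission or electron capture).

beta-plus decay or electron capture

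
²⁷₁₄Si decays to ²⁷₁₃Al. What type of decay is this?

beta-plus decay or electron capture

ΔA = 27 − 27 = 0; ΔZ = 13 − 14 = -1.
A is unchanged and Z drops by 1 — a proton has become a neutron (β⁺ emission or electron capture).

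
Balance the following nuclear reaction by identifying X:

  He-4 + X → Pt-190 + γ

Conserve mass number: 4 + A = 190 + 0, so A = 186.
Conserve atomic number: 2 + Z = 78 + 0, so Z = 76.
Z = 76 is osmium, so the species is Os-186.

Os-186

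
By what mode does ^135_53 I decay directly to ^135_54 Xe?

beta-minus decay

ΔA = 135 − 135 = 0; ΔZ = 54 − 53 = +1.
A is unchanged and Z rises by 1 — a neutron has become a proton (β⁻ decay).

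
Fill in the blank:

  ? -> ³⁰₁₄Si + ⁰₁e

Conserve mass number: A = 30 + 0, so A = 30.
Conserve atomic number: Z = 14 + 1, so Z = 15.
Z = 15 is phosphorus, so the species is ³⁰₁₅P.

P-30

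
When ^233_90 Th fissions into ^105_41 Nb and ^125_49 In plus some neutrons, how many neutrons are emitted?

Conserve mass number: 233 = 105 + 125 + k, so k = 233 − 230 = 3.
Check atomic number: 90 = 41 + 49 + 0 = 90. ✓

3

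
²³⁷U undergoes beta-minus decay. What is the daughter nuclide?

Beta-minus decay: mass number changes by +0, atomic number by +1.
A: 237 = 237; Z: 92 + 1 = 93.
Z = 93 is neptunium, so the daughter is ²³⁷Np.

Np-237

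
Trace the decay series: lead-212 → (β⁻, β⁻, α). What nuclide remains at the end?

Pb-208

Start: (A, Z) = (212, 82).
After β⁻: (212, 83).
After β⁻: (212, 84).
After α: (208, 82).
Z = 82 is lead.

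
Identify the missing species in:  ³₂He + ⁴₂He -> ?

Be-7

Conserve mass number: 3 + 4 = A, so A = 7.
Conserve atomic number: 2 + 2 = Z, so Z = 4.
Z = 4 is beryllium, so the species is ⁷₄Be.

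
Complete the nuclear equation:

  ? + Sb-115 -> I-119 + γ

alpha particle

Conserve mass number: A + 115 = 119 + 0, so A = 4.
Conserve atomic number: Z + 51 = 53 + 0, so Z = 2.
A = 4 and Z = 2 is He-4 — an alpha particle.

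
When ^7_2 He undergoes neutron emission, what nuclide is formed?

Neutron emission: mass number changes by -1, atomic number by +0.
A: 7 − 1 = 6; Z: 2 = 2.
Z = 2 is helium, so the daughter is ^6_2 He.

He-6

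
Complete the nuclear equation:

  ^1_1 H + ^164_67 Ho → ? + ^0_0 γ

Er-165

Conserve mass number: 1 + 164 = A + 0, so A = 165.
Conserve atomic number: 1 + 67 = Z + 0, so Z = 68.
Z = 68 is erbium, so the species is ^165_68 Er.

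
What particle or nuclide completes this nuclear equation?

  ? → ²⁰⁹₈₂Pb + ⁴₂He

Po-213

Conserve mass number: A = 209 + 4, so A = 213.
Conserve atomic number: Z = 82 + 2, so Z = 84.
Z = 84 is polonium, so the species is ²¹³₈₄Po.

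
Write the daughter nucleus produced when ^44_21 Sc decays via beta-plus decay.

Ca-44

Beta-plus decay: mass number changes by +0, atomic number by -1.
A: 44 = 44; Z: 21 − 1 = 20.
Z = 20 is calcium, so the daughter is ^44_20 Ca.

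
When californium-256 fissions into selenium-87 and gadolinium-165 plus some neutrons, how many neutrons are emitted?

Conserve mass number: 256 = 87 + 165 + k, so k = 256 − 252 = 4.
Check atomic number: 98 = 34 + 64 + 0 = 98. ✓

4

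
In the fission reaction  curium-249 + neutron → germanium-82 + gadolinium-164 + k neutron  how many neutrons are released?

4

Conserve mass number: 250 = 82 + 164 + k, so k = 250 − 246 = 4.
Check atomic number: 96 = 32 + 64 + 0 = 96. ✓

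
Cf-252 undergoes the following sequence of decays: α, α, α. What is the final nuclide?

U-240

Start: (A, Z) = (252, 98).
After α: (248, 96).
After α: (244, 94).
After α: (240, 92).
Z = 92 is uranium.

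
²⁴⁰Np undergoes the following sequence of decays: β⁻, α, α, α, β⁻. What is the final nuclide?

Start: (A, Z) = (240, 93).
After β⁻: (240, 94).
After α: (236, 92).
After α: (232, 90).
After α: (228, 88).
After β⁻: (228, 89).
Z = 89 is actinium.

Ac-228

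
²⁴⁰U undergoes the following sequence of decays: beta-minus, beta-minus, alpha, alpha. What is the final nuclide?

Start: (A, Z) = (240, 92).
After β⁻: (240, 93).
After β⁻: (240, 94).
After α: (236, 92).
After α: (232, 90).
Z = 90 is thorium.

Th-232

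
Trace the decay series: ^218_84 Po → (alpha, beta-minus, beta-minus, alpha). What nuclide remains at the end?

Pb-210

Start: (A, Z) = (218, 84).
After α: (214, 82).
After β⁻: (214, 83).
After β⁻: (214, 84).
After α: (210, 82).
Z = 82 is lead.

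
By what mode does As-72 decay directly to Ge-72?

beta-plus decay or electron capture

ΔA = 72 − 72 = 0; ΔZ = 32 − 33 = -1.
A is unchanged and Z drops by 1 — a proton has become a neutron (β⁺ emission or electron capture).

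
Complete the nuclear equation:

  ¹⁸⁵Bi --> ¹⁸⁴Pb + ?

Conserve mass number: 185 = 184 + A, so A = 1.
Conserve atomic number: 83 = 82 + Z, so Z = 1.
A = 1 and Z = 1 is ¹H — a proton.

proton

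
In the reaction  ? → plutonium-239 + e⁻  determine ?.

Np-239

Conserve mass number: A = 239 + 0, so A = 239.
Conserve atomic number: Z = 94 − 1, so Z = 93.
Z = 93 is neptunium, so the species is neptunium-239.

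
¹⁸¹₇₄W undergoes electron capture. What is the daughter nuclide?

Electron capture: mass number changes by +0, atomic number by -1.
A: 181 = 181; Z: 74 − 1 = 73.
Z = 73 is tantalum, so the daughter is ¹⁸¹₇₃Ta.

Ta-181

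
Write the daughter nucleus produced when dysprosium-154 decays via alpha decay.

Gd-150

Alpha decay: mass number changes by -4, atomic number by -2.
A: 154 − 4 = 150; Z: 66 − 2 = 64.
Z = 64 is gadolinium, so the daughter is gadolinium-150.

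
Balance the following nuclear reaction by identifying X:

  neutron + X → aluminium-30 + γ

Conserve mass number: 1 + A = 30 + 0, so A = 29.
Conserve atomic number: 0 + Z = 13 + 0, so Z = 13.
Z = 13 is aluminium, so the species is aluminium-29.

Al-29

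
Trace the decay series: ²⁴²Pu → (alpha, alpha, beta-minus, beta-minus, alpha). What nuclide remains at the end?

Start: (A, Z) = (242, 94).
After α: (238, 92).
After α: (234, 90).
After β⁻: (234, 91).
After β⁻: (234, 92).
After α: (230, 90).
Z = 90 is thorium.

Th-230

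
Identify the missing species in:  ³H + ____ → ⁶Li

Conserve mass number: 3 + A = 6, so A = 3.
Conserve atomic number: 1 + Z = 3, so Z = 2.
Z = 2 is helium, so the species is ³He.

He-3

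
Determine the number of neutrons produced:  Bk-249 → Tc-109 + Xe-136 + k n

Conserve mass number: 249 = 109 + 136 + k, so k = 249 − 245 = 4.
Check atomic number: 97 = 43 + 54 + 0 = 97. ✓

4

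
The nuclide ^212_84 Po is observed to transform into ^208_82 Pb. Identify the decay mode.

ΔA = 208 − 212 = -4; ΔZ = 82 − 84 = -2.
A drops by 4 and Z drops by 2 — the signature of alpha emission.

alpha decay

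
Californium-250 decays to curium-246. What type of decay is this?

ΔA = 246 − 250 = -4; ΔZ = 96 − 98 = -2.
A drops by 4 and Z drops by 2 — the signature of alpha emission.

alpha decay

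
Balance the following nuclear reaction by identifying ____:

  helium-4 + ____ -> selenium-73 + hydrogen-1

As-70

Conserve mass number: 4 + A = 73 + 1, so A = 70.
Conserve atomic number: 2 + Z = 34 + 1, so Z = 33.
Z = 33 is arsenic, so the species is arsenic-70.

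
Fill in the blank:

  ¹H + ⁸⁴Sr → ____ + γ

Y-85

Conserve mass number: 1 + 84 = A + 0, so A = 85.
Conserve atomic number: 1 + 38 = Z + 0, so Z = 39.
Z = 39 is yttrium, so the species is ⁸⁵Y.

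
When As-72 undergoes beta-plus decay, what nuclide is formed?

Beta-plus decay: mass number changes by +0, atomic number by -1.
A: 72 = 72; Z: 33 − 1 = 32.
Z = 32 is germanium, so the daughter is Ge-72.

Ge-72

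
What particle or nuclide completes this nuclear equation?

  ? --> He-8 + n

He-9

Conserve mass number: A = 8 + 1, so A = 9.
Conserve atomic number: Z = 2 + 0, so Z = 2.
Z = 2 is helium, so the species is He-9.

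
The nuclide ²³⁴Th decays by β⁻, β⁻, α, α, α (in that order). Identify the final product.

Start: (A, Z) = (234, 90).
After β⁻: (234, 91).
After β⁻: (234, 92).
After α: (230, 90).
After α: (226, 88).
After α: (222, 86).
Z = 86 is radon.

Rn-222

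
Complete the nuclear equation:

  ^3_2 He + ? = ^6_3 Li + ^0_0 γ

Conserve mass number: 3 + A = 6 + 0, so A = 3.
Conserve atomic number: 2 + Z = 3 + 0, so Z = 1.
A = 3 and Z = 1 is ^3_1 H — a triton.

triton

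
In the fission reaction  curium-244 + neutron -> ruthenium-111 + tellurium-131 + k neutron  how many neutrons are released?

Conserve mass number: 245 = 111 + 131 + k, so k = 245 − 242 = 3.
Check atomic number: 96 = 44 + 52 + 0 = 96. ✓

3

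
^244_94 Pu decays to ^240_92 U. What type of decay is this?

alpha decay

ΔA = 240 − 244 = -4; ΔZ = 92 − 94 = -2.
A drops by 4 and Z drops by 2 — the signature of alpha emission.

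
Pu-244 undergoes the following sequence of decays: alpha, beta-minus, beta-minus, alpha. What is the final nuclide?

U-236

Start: (A, Z) = (244, 94).
After α: (240, 92).
After β⁻: (240, 93).
After β⁻: (240, 94).
After α: (236, 92).
Z = 92 is uranium.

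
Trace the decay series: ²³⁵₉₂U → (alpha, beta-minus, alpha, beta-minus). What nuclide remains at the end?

Start: (A, Z) = (235, 92).
After α: (231, 90).
After β⁻: (231, 91).
After α: (227, 89).
After β⁻: (227, 90).
Z = 90 is thorium.

Th-227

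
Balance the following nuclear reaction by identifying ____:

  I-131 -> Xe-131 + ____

beta-minus particle

Conserve mass number: 131 = 131 + A, so A = 0.
Conserve atomic number: 53 = 54 + Z, so Z = -1.
A = 0 and Z = -1 is e⁻ — a beta-minus particle.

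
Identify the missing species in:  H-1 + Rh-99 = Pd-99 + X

Conserve mass number: 1 + 99 = 99 + A, so A = 1.
Conserve atomic number: 1 + 45 = 46 + Z, so Z = 0.
A = 1 and Z = 0 is n — a neutron.

neutron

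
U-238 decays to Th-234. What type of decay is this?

ΔA = 234 − 238 = -4; ΔZ = 90 − 92 = -2.
A drops by 4 and Z drops by 2 — the signature of alpha emission.

alpha decay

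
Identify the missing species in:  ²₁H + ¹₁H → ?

He-3

Conserve mass number: 2 + 1 = A, so A = 3.
Conserve atomic number: 1 + 1 = Z, so Z = 2.
Z = 2 is helium, so the species is ³₂He.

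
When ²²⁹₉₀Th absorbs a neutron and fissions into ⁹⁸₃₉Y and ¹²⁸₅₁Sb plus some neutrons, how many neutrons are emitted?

Conserve mass number: 230 = 98 + 128 + k, so k = 230 − 226 = 4.
Check atomic number: 90 = 39 + 51 + 0 = 90. ✓

4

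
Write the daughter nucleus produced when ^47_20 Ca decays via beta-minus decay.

Sc-47

Beta-minus decay: mass number changes by +0, atomic number by +1.
A: 47 = 47; Z: 20 + 1 = 21.
Z = 21 is scandium, so the daughter is ^47_21 Sc.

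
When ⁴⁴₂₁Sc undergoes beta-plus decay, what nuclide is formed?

Ca-44

Beta-plus decay: mass number changes by +0, atomic number by -1.
A: 44 = 44; Z: 21 − 1 = 20.
Z = 20 is calcium, so the daughter is ⁴⁴₂₀Ca.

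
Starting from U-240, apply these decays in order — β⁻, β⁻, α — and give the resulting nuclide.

U-236

Start: (A, Z) = (240, 92).
After β⁻: (240, 93).
After β⁻: (240, 94).
After α: (236, 92).
Z = 92 is uranium.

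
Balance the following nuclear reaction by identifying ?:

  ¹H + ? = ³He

Conserve mass number: 1 + A = 3, so A = 2.
Conserve atomic number: 1 + Z = 2, so Z = 1.
A = 2 and Z = 1 is ²H — a deuteron.

deuteron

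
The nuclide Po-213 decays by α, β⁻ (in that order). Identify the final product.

Start: (A, Z) = (213, 84).
After α: (209, 82).
After β⁻: (209, 83).
Z = 83 is bismuth.

Bi-209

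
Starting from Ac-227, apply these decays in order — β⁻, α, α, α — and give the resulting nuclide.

Start: (A, Z) = (227, 89).
After β⁻: (227, 90).
After α: (223, 88).
After α: (219, 86).
After α: (215, 84).
Z = 84 is polonium.

Po-215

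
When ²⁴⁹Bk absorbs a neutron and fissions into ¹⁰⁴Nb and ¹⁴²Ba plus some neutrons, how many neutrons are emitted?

4

Conserve mass number: 250 = 104 + 142 + k, so k = 250 − 246 = 4.
Check atomic number: 97 = 41 + 56 + 0 = 97. ✓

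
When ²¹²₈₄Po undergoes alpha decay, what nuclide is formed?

Pb-208

Alpha decay: mass number changes by -4, atomic number by -2.
A: 212 − 4 = 208; Z: 84 − 2 = 82.
Z = 82 is lead, so the daughter is ²⁰⁸₈₂Pb.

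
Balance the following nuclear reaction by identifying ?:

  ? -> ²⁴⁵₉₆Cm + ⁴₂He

Cf-249

Conserve mass number: A = 245 + 4, so A = 249.
Conserve atomic number: Z = 96 + 2, so Z = 98.
Z = 98 is californium, so the species is ²⁴⁹₉₈Cf.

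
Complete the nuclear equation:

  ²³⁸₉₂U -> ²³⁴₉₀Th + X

alpha particle

Conserve mass number: 238 = 234 + A, so A = 4.
Conserve atomic number: 92 = 90 + Z, so Z = 2.
A = 4 and Z = 2 is ⁴₂He — an alpha particle.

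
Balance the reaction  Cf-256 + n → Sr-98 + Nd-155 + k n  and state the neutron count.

Conserve mass number: 257 = 98 + 155 + k, so k = 257 − 253 = 4.
Check atomic number: 98 = 38 + 60 + 0 = 98. ✓

4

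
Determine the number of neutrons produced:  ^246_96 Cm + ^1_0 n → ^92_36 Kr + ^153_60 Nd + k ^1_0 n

Conserve mass number: 247 = 92 + 153 + k, so k = 247 − 245 = 2.
Check atomic number: 96 = 36 + 60 + 0 = 96. ✓

2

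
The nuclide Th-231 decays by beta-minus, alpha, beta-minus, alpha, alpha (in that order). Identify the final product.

Start: (A, Z) = (231, 90).
After β⁻: (231, 91).
After α: (227, 89).
After β⁻: (227, 90).
After α: (223, 88).
After α: (219, 86).
Z = 86 is radon.

Rn-219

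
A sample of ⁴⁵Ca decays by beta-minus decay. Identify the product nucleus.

Beta-minus decay: mass number changes by +0, atomic number by +1.
A: 45 = 45; Z: 20 + 1 = 21.
Z = 21 is scandium, so the daughter is ⁴⁵Sc.

Sc-45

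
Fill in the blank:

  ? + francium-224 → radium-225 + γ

proton

Conserve mass number: A + 224 = 225 + 0, so A = 1.
Conserve atomic number: Z + 87 = 88 + 0, so Z = 1.
A = 1 and Z = 1 is hydrogen-1 — a proton.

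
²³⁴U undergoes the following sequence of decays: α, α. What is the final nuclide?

Ra-226

Start: (A, Z) = (234, 92).
After α: (230, 90).
After α: (226, 88).
Z = 88 is radium.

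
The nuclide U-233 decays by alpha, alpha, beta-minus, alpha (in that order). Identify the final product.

Start: (A, Z) = (233, 92).
After α: (229, 90).
After α: (225, 88).
After β⁻: (225, 89).
After α: (221, 87).
Z = 87 is francium.

Fr-221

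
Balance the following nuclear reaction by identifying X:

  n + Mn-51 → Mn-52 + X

gamma ray

Conserve mass number: 1 + 51 = 52 + A, so A = 0.
Conserve atomic number: 0 + 25 = 25 + Z, so Z = 0.
A = 0 and Z = 0 is γ — a gamma ray.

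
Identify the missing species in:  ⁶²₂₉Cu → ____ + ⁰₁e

Conserve mass number: 62 = A + 0, so A = 62.
Conserve atomic number: 29 = Z + 1, so Z = 28.
Z = 28 is nickel, so the species is ⁶²₂₈Ni.

Ni-62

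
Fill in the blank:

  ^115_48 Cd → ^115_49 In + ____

beta-minus particle

Conserve mass number: 115 = 115 + A, so A = 0.
Conserve atomic number: 48 = 49 + Z, so Z = -1.
A = 0 and Z = -1 is ^0_-1 e — a beta-minus particle.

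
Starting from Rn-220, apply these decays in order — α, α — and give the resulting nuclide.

Pb-212

Start: (A, Z) = (220, 86).
After α: (216, 84).
After α: (212, 82).
Z = 82 is lead.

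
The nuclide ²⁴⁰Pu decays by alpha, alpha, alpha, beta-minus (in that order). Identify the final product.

Start: (A, Z) = (240, 94).
After α: (236, 92).
After α: (232, 90).
After α: (228, 88).
After β⁻: (228, 89).
Z = 89 is actinium.

Ac-228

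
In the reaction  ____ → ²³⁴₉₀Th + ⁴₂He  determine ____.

Conserve mass number: A = 234 + 4, so A = 238.
Conserve atomic number: Z = 90 + 2, so Z = 92.
Z = 92 is uranium, so the species is ²³⁸₉₂U.

U-238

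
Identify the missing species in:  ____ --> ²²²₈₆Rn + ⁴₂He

Ra-226

Conserve mass number: A = 222 + 4, so A = 226.
Conserve atomic number: Z = 86 + 2, so Z = 88.
Z = 88 is radium, so the species is ²²⁶₈₈Ra.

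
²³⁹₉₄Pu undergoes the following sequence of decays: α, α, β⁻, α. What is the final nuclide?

Start: (A, Z) = (239, 94).
After α: (235, 92).
After α: (231, 90).
After β⁻: (231, 91).
After α: (227, 89).
Z = 89 is actinium.

Ac-227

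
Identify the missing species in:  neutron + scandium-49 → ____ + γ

Conserve mass number: 1 + 49 = A + 0, so A = 50.
Conserve atomic number: 0 + 21 = Z + 0, so Z = 21.
Z = 21 is scandium, so the species is scandium-50.

Sc-50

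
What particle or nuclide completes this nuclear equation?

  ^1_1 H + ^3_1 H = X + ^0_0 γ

He-4

Conserve mass number: 1 + 3 = A + 0, so A = 4.
Conserve atomic number: 1 + 1 = Z + 0, so Z = 2.
A = 4 and Z = 2 is ^4_2 He — an alpha particle.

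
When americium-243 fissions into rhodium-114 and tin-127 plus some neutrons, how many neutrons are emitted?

Conserve mass number: 243 = 114 + 127 + k, so k = 243 − 241 = 2.
Check atomic number: 95 = 45 + 50 + 0 = 95. ✓

2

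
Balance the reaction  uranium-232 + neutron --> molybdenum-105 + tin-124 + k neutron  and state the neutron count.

4

Conserve mass number: 233 = 105 + 124 + k, so k = 233 − 229 = 4.
Check atomic number: 92 = 42 + 50 + 0 = 92. ✓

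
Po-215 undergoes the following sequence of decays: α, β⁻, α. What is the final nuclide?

Tl-207

Start: (A, Z) = (215, 84).
After α: (211, 82).
After β⁻: (211, 83).
After α: (207, 81).
Z = 81 is thallium.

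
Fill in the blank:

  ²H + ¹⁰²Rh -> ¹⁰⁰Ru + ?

Conserve mass number: 2 + 102 = 100 + A, so A = 4.
Conserve atomic number: 1 + 45 = 44 + Z, so Z = 2.
A = 4 and Z = 2 is ⁴He — an alpha particle.

alpha particle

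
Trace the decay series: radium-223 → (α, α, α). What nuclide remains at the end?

Start: (A, Z) = (223, 88).
After α: (219, 86).
After α: (215, 84).
After α: (211, 82).
Z = 82 is lead.

Pb-211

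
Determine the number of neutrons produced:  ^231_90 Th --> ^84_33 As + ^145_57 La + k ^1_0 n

Conserve mass number: 231 = 84 + 145 + k, so k = 231 − 229 = 2.
Check atomic number: 90 = 33 + 57 + 0 = 90. ✓

2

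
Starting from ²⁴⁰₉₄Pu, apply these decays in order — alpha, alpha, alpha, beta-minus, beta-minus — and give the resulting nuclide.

Th-228

Start: (A, Z) = (240, 94).
After α: (236, 92).
After α: (232, 90).
After α: (228, 88).
After β⁻: (228, 89).
After β⁻: (228, 90).
Z = 90 is thorium.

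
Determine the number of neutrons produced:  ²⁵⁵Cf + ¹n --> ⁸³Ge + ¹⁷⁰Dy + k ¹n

Conserve mass number: 256 = 83 + 170 + k, so k = 256 − 253 = 3.
Check atomic number: 98 = 32 + 66 + 0 = 98. ✓

3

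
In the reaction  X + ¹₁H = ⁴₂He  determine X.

triton

Conserve mass number: A + 1 = 4, so A = 3.
Conserve atomic number: Z + 1 = 2, so Z = 1.
A = 3 and Z = 1 is ³₁H — a triton.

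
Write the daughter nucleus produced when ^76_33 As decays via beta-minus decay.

Se-76

Beta-minus decay: mass number changes by +0, atomic number by +1.
A: 76 = 76; Z: 33 + 1 = 34.
Z = 34 is selenium, so the daughter is ^76_34 Se.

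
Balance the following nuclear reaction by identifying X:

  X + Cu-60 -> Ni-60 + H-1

neutron

Conserve mass number: A + 60 = 60 + 1, so A = 1.
Conserve atomic number: Z + 29 = 28 + 1, so Z = 0.
A = 1 and Z = 0 is n — a neutron.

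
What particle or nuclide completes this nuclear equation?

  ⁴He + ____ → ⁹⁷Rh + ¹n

Tc-94

Conserve mass number: 4 + A = 97 + 1, so A = 94.
Conserve atomic number: 2 + Z = 45 + 0, so Z = 43.
Z = 43 is technetium, so the species is ⁹⁴Tc.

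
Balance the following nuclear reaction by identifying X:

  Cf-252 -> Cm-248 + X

alpha particle

Conserve mass number: 252 = 248 + A, so A = 4.
Conserve atomic number: 98 = 96 + Z, so Z = 2.
A = 4 and Z = 2 is He-4 — an alpha particle.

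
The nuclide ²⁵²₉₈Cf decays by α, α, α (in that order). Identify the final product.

Start: (A, Z) = (252, 98).
After α: (248, 96).
After α: (244, 94).
After α: (240, 92).
Z = 92 is uranium.

U-240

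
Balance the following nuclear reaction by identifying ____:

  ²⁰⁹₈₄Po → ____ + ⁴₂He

Conserve mass number: 209 = A + 4, so A = 205.
Conserve atomic number: 84 = Z + 2, so Z = 82.
Z = 82 is lead, so the species is ²⁰⁵₈₂Pb.

Pb-205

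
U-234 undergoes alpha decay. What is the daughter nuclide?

Alpha decay: mass number changes by -4, atomic number by -2.
A: 234 − 4 = 230; Z: 92 − 2 = 90.
Z = 90 is thorium, so the daughter is Th-230.

Th-230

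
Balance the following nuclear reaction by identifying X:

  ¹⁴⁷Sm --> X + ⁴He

Conserve mass number: 147 = A + 4, so A = 143.
Conserve atomic number: 62 = Z + 2, so Z = 60.
Z = 60 is neodymium, so the species is ¹⁴³Nd.

Nd-143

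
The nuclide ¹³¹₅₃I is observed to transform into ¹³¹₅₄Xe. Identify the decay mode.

ΔA = 131 − 131 = 0; ΔZ = 54 − 53 = +1.
A is unchanged and Z rises by 1 — a neutron has become a proton (β⁻ decay).

beta-minus decay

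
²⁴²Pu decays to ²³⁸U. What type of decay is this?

alpha decay

ΔA = 238 − 242 = -4; ΔZ = 92 − 94 = -2.
A drops by 4 and Z drops by 2 — the signature of alpha emission.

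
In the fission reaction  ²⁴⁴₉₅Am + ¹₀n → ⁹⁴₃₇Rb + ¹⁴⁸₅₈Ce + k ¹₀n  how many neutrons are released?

Conserve mass number: 245 = 94 + 148 + k, so k = 245 − 242 = 3.
Check atomic number: 95 = 37 + 58 + 0 = 95. ✓

3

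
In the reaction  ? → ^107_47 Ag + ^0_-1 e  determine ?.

Conserve mass number: A = 107 + 0, so A = 107.
Conserve atomic number: Z = 47 − 1, so Z = 46.
Z = 46 is palladium, so the species is ^107_46 Pd.

Pd-107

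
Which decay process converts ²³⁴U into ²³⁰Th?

ΔA = 230 − 234 = -4; ΔZ = 90 − 92 = -2.
A drops by 4 and Z drops by 2 — the signature of alpha emission.

alpha decay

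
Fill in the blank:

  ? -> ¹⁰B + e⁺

Conserve mass number: A = 10 + 0, so A = 10.
Conserve atomic number: Z = 5 + 1, so Z = 6.
Z = 6 is carbon, so the species is ¹⁰C.

C-10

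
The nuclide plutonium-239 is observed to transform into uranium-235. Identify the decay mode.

ΔA = 235 − 239 = -4; ΔZ = 92 − 94 = -2.
A drops by 4 and Z drops by 2 — the signature of alpha emission.

alpha decay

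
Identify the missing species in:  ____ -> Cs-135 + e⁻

Conserve mass number: A = 135 + 0, so A = 135.
Conserve atomic number: Z = 55 − 1, so Z = 54.
Z = 54 is xenon, so the species is Xe-135.

Xe-135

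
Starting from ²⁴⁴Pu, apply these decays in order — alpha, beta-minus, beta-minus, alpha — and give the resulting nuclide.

Start: (A, Z) = (244, 94).
After α: (240, 92).
After β⁻: (240, 93).
After β⁻: (240, 94).
After α: (236, 92).
Z = 92 is uranium.

U-236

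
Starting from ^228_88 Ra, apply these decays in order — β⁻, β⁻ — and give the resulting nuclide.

Start: (A, Z) = (228, 88).
After β⁻: (228, 89).
After β⁻: (228, 90).
Z = 90 is thorium.

Th-228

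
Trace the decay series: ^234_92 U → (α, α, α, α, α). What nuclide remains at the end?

Start: (A, Z) = (234, 92).
After α: (230, 90).
After α: (226, 88).
After α: (222, 86).
After α: (218, 84).
After α: (214, 82).
Z = 82 is lead.

Pb-214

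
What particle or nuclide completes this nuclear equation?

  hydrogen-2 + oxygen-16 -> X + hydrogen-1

O-17

Conserve mass number: 2 + 16 = A + 1, so A = 17.
Conserve atomic number: 1 + 8 = Z + 1, so Z = 8.
Z = 8 is oxygen, so the species is oxygen-17.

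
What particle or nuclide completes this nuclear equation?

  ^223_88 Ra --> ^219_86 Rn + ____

alpha particle

Conserve mass number: 223 = 219 + A, so A = 4.
Conserve atomic number: 88 = 86 + Z, so Z = 2.
A = 4 and Z = 2 is ^4_2 He — an alpha particle.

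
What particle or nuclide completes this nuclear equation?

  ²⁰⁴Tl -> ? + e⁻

Pb-204

Conserve mass number: 204 = A + 0, so A = 204.
Conserve atomic number: 81 = Z − 1, so Z = 82.
Z = 82 is lead, so the species is ²⁰⁴Pb.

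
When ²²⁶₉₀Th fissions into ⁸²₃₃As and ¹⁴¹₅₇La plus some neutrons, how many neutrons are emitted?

Conserve mass number: 226 = 82 + 141 + k, so k = 226 − 223 = 3.
Check atomic number: 90 = 33 + 57 + 0 = 90. ✓

3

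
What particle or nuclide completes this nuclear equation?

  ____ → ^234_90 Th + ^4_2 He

U-238

Conserve mass number: A = 234 + 4, so A = 238.
Conserve atomic number: Z = 90 + 2, so Z = 92.
Z = 92 is uranium, so the species is ^238_92 U.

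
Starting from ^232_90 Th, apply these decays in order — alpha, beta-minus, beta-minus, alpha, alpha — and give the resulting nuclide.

Start: (A, Z) = (232, 90).
After α: (228, 88).
After β⁻: (228, 89).
After β⁻: (228, 90).
After α: (224, 88).
After α: (220, 86).
Z = 86 is radon.

Rn-220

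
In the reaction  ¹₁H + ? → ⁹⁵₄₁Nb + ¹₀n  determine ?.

Zr-95

Conserve mass number: 1 + A = 95 + 1, so A = 95.
Conserve atomic number: 1 + Z = 41 + 0, so Z = 40.
Z = 40 is zirconium, so the species is ⁹⁵₄₀Zr.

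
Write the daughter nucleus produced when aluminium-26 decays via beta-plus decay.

Mg-26

Beta-plus decay: mass number changes by +0, atomic number by -1.
A: 26 = 26; Z: 13 − 1 = 12.
Z = 12 is magnesium, so the daughter is magnesium-26.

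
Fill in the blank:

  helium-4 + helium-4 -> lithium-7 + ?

proton

Conserve mass number: 4 + 4 = 7 + A, so A = 1.
Conserve atomic number: 2 + 2 = 3 + Z, so Z = 1.
A = 1 and Z = 1 is hydrogen-1 — a proton.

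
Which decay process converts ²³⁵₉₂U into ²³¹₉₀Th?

alpha decay

ΔA = 231 − 235 = -4; ΔZ = 90 − 92 = -2.
A drops by 4 and Z drops by 2 — the signature of alpha emission.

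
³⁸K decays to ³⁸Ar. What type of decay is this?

beta-plus decay or electron capture

ΔA = 38 − 38 = 0; ΔZ = 18 − 19 = -1.
A is unchanged and Z drops by 1 — a proton has become a neutron (β⁺ emission or electron capture).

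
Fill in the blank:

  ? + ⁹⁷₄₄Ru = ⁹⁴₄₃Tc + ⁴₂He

proton

Conserve mass number: A + 97 = 94 + 4, so A = 1.
Conserve atomic number: Z + 44 = 43 + 2, so Z = 1.
A = 1 and Z = 1 is ¹₁H — a proton.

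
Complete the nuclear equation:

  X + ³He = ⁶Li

Conserve mass number: A + 3 = 6, so A = 3.
Conserve atomic number: Z + 2 = 3, so Z = 1.
A = 3 and Z = 1 is ³H — a triton.

triton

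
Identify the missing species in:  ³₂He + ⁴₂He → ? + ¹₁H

Li-6

Conserve mass number: 3 + 4 = A + 1, so A = 6.
Conserve atomic number: 2 + 2 = Z + 1, so Z = 3.
Z = 3 is lithium, so the species is ⁶₃Li.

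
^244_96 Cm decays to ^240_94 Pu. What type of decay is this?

ΔA = 240 − 244 = -4; ΔZ = 94 − 96 = -2.
A drops by 4 and Z drops by 2 — the signature of alpha emission.

alpha decay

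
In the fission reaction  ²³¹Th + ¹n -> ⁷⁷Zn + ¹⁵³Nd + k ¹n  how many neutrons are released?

Conserve mass number: 232 = 77 + 153 + k, so k = 232 − 230 = 2.
Check atomic number: 90 = 30 + 60 + 0 = 90. ✓

2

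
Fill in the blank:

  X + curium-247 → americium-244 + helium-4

proton

Conserve mass number: A + 247 = 244 + 4, so A = 1.
Conserve atomic number: Z + 96 = 95 + 2, so Z = 1.
A = 1 and Z = 1 is hydrogen-1 — a proton.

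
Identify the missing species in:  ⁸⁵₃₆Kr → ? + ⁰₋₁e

Rb-85

Conserve mass number: 85 = A + 0, so A = 85.
Conserve atomic number: 36 = Z − 1, so Z = 37.
Z = 37 is rubidium, so the species is ⁸⁵₃₇Rb.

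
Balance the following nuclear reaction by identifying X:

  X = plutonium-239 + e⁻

Np-239

Conserve mass number: A = 239 + 0, so A = 239.
Conserve atomic number: Z = 94 − 1, so Z = 93.
Z = 93 is neptunium, so the species is neptunium-239.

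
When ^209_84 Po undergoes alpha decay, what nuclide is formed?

Pb-205

Alpha decay: mass number changes by -4, atomic number by -2.
A: 209 − 4 = 205; Z: 84 − 2 = 82.
Z = 82 is lead, so the daughter is ^205_82 Pb.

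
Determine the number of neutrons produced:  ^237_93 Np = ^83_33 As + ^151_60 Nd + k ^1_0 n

Conserve mass number: 237 = 83 + 151 + k, so k = 237 − 234 = 3.
Check atomic number: 93 = 33 + 60 + 0 = 93. ✓

3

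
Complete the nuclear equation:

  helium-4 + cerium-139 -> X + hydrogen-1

Pr-142

Conserve mass number: 4 + 139 = A + 1, so A = 142.
Conserve atomic number: 2 + 58 = Z + 1, so Z = 59.
Z = 59 is praseodymium, so the species is praseodymium-142.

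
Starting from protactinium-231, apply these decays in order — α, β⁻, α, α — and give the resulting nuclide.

Start: (A, Z) = (231, 91).
After α: (227, 89).
After β⁻: (227, 90).
After α: (223, 88).
After α: (219, 86).
Z = 86 is radon.

Rn-219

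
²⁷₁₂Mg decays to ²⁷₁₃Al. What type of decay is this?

ΔA = 27 − 27 = 0; ΔZ = 13 − 12 = +1.
A is unchanged and Z rises by 1 — a neutron has become a proton (β⁻ decay).

beta-minus decay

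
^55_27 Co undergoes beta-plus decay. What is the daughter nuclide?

Beta-plus decay: mass number changes by +0, atomic number by -1.
A: 55 = 55; Z: 27 − 1 = 26.
Z = 26 is iron, so the daughter is ^55_26 Fe.

Fe-55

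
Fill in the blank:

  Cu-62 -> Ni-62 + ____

Conserve mass number: 62 = 62 + A, so A = 0.
Conserve atomic number: 29 = 28 + Z, so Z = 1.
A = 0 and Z = 1 is e⁺ — a positron.

positron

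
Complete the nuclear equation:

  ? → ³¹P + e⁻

Si-31

Conserve mass number: A = 31 + 0, so A = 31.
Conserve atomic number: Z = 15 − 1, so Z = 14.
Z = 14 is silicon, so the species is ³¹Si.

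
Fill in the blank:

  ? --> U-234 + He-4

Pu-238

Conserve mass number: A = 234 + 4, so A = 238.
Conserve atomic number: Z = 92 + 2, so Z = 94.
Z = 94 is plutonium, so the species is Pu-238.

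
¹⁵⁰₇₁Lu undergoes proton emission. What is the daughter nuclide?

Proton emission: mass number changes by -1, atomic number by -1.
A: 150 − 1 = 149; Z: 71 − 1 = 70.
Z = 70 is ytterbium, so the daughter is ¹⁴⁹₇₀Yb.

Yb-149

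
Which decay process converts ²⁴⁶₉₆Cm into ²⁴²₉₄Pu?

alpha decay

ΔA = 242 − 246 = -4; ΔZ = 94 − 96 = -2.
A drops by 4 and Z drops by 2 — the signature of alpha emission.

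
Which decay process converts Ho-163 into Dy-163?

ΔA = 163 − 163 = 0; ΔZ = 66 − 67 = -1.
A is unchanged and Z drops by 1 — a proton has become a neutron (β⁺ emission or electron capture).

beta-plus decay or electron capture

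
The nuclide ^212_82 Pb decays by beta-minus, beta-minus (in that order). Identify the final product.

Start: (A, Z) = (212, 82).
After β⁻: (212, 83).
After β⁻: (212, 84).
Z = 84 is polonium.

Po-212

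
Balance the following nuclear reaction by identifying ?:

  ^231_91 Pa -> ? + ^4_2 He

Ac-227

Conserve mass number: 231 = A + 4, so A = 227.
Conserve atomic number: 91 = Z + 2, so Z = 89.
Z = 89 is actinium, so the species is ^227_89 Ac.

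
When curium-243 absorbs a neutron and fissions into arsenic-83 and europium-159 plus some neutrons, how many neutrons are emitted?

Conserve mass number: 244 = 83 + 159 + k, so k = 244 − 242 = 2.
Check atomic number: 96 = 33 + 63 + 0 = 96. ✓

2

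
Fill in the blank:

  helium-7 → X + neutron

Conserve mass number: 7 = A + 1, so A = 6.
Conserve atomic number: 2 = Z + 0, so Z = 2.
Z = 2 is helium, so the species is helium-6.

He-6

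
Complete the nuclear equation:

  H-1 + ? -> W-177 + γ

Conserve mass number: 1 + A = 177 + 0, so A = 176.
Conserve atomic number: 1 + Z = 74 + 0, so Z = 73.
Z = 73 is tantalum, so the species is Ta-176.

Ta-176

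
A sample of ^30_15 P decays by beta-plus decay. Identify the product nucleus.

Beta-plus decay: mass number changes by +0, atomic number by -1.
A: 30 = 30; Z: 15 − 1 = 14.
Z = 14 is silicon, so the daughter is ^30_14 Si.

Si-30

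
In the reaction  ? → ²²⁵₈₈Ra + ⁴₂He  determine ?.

Conserve mass number: A = 225 + 4, so A = 229.
Conserve atomic number: Z = 88 + 2, so Z = 90.
Z = 90 is thorium, so the species is ²²⁹₉₀Th.

Th-229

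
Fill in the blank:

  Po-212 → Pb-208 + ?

alpha particle

Conserve mass number: 212 = 208 + A, so A = 4.
Conserve atomic number: 84 = 82 + Z, so Z = 2.
A = 4 and Z = 2 is He-4 — an alpha particle.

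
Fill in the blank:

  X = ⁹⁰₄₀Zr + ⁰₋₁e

Conserve mass number: A = 90 + 0, so A = 90.
Conserve atomic number: Z = 40 − 1, so Z = 39.
Z = 39 is yttrium, so the species is ⁹⁰₃₉Y.

Y-90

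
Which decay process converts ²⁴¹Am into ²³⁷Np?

alpha decay

ΔA = 237 − 241 = -4; ΔZ = 93 − 95 = -2.
A drops by 4 and Z drops by 2 — the signature of alpha emission.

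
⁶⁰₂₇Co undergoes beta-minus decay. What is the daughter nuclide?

Ni-60

Beta-minus decay: mass number changes by +0, atomic number by +1.
A: 60 = 60; Z: 27 + 1 = 28.
Z = 28 is nickel, so the daughter is ⁶⁰₂₈Ni.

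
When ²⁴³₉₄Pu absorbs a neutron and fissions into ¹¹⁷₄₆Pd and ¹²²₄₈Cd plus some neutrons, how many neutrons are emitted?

Conserve mass number: 244 = 117 + 122 + k, so k = 244 − 239 = 5.
Check atomic number: 94 = 46 + 48 + 0 = 94. ✓

5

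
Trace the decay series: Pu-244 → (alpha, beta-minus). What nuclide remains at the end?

Start: (A, Z) = (244, 94).
After α: (240, 92).
After β⁻: (240, 93).
Z = 93 is neptunium.

Np-240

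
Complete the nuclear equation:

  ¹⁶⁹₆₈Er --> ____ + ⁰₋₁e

Tm-169

Conserve mass number: 169 = A + 0, so A = 169.
Conserve atomic number: 68 = Z − 1, so Z = 69.
Z = 69 is thulium, so the species is ¹⁶⁹₆₉Tm.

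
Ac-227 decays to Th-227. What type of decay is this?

beta-minus decay

ΔA = 227 − 227 = 0; ΔZ = 90 − 89 = +1.
A is unchanged and Z rises by 1 — a neutron has become a proton (β⁻ decay).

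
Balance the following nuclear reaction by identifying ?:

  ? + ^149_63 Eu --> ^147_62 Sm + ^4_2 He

Conserve mass number: A + 149 = 147 + 4, so A = 2.
Conserve atomic number: Z + 63 = 62 + 2, so Z = 1.
A = 2 and Z = 1 is ^2_1 H — a deuteron.

deuteron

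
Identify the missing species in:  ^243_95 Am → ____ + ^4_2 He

Np-239

Conserve mass number: 243 = A + 4, so A = 239.
Conserve atomic number: 95 = Z + 2, so Z = 93.
Z = 93 is neptunium, so the species is ^239_93 Np.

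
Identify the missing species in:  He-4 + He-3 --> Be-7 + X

gamma ray

Conserve mass number: 4 + 3 = 7 + A, so A = 0.
Conserve atomic number: 2 + 2 = 4 + Z, so Z = 0.
A = 0 and Z = 0 is γ — a gamma ray.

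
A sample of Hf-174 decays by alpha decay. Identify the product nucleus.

Alpha decay: mass number changes by -4, atomic number by -2.
A: 174 − 4 = 170; Z: 72 − 2 = 70.
Z = 70 is ytterbium, so the daughter is Yb-170.

Yb-170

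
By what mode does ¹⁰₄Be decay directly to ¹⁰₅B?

ΔA = 10 − 10 = 0; ΔZ = 5 − 4 = +1.
A is unchanged and Z rises by 1 — a neutron has become a proton (β⁻ decay).

beta-minus decay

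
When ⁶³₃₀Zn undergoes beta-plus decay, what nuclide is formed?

Cu-63

Beta-plus decay: mass number changes by +0, atomic number by -1.
A: 63 = 63; Z: 30 − 1 = 29.
Z = 29 is copper, so the daughter is ⁶³₂₉Cu.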